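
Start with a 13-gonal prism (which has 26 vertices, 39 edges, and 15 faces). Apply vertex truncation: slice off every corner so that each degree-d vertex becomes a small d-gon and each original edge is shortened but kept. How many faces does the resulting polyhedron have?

41

Truncation replaces each original edge-end by a new vertex, so V′ = 2E = 78.
Each original edge survives, and each old vertex of degree d contributes d new edges; summing degrees gives Σd = 2E, so E′ = E + 2E = 3E = 117.
Each original face survives and each original vertex becomes one new face: F′ = F + V = 41.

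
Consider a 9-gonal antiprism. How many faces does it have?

20

An antiprism on an n-gon has two n-gon caps and 2n triangles: V = 2·9 = 18, E = 4·9 = 36, F = 2·9 + 2 = 20.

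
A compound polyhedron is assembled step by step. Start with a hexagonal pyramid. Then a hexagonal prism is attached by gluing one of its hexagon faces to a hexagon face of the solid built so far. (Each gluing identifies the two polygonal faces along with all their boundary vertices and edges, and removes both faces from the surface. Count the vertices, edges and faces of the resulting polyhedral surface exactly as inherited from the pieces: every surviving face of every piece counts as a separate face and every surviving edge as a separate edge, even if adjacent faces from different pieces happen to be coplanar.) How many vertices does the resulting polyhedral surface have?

A hexagonal pyramid: V=7, E=12, F=7.
Attach a hexagonal prism (V=12, E=18, F=8) along a 6-gon: merge 6 vertices and 6 edges, delete both glued faces → V=13, E=24, F=13.
Check: V − E + F = 13 − 24 + 13 = 2.

13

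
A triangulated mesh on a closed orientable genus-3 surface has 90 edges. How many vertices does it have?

26

χ = 2 − 2·3 = -4, and every face is a triangle so 3F = 2E.
F = 2E/3 = 60. Then V = -4 + E − F = -4 + 90 − 60 = 26.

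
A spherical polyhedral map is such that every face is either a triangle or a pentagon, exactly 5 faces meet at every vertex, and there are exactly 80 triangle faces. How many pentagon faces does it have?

12

Let x be the number of pentagons; then F = 80 + x.
Edge–face incidences: 2E = 3·80 + 5·x = 240 + 5x.
Every vertex has degree 5, so 5V = 2E.
Euler: V − E + F = 2 ⇒ (2E)/5 − E + (80 + x) = 2.
Multiply by 10: 2·(2E) − 5·(2E) + 10·(80 + x) = 20, i.e. 800 + 10x − 3·(240 + 5x) = 20.
Collecting terms: −5x + 80 = 20, so −5x = −60, so x = 12.
Then 2E = 240 + 5·12 = 300, so E = 150, V = 2E/5 = 60, F = 80 + 12 = 92.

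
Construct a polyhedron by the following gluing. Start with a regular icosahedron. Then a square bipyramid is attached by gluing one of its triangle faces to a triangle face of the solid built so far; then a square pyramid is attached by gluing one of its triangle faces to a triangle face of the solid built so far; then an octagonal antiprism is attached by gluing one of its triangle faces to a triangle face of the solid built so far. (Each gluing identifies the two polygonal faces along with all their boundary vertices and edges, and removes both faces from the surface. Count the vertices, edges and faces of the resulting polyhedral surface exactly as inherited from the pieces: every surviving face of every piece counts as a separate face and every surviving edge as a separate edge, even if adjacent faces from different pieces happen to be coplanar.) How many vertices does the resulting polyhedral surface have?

30

A regular icosahedron: V=12, E=30, F=20.
Attach a square bipyramid (V=6, E=12, F=8) along a 3-gon: merge 3 vertices and 3 edges, delete both glued faces → V=15, E=39, F=26.
Attach a square pyramid (V=5, E=8, F=5) along a 3-gon: merge 3 vertices and 3 edges, delete both glued faces → V=17, E=44, F=29.
Attach an octagonal antiprism (V=16, E=32, F=18) along a 3-gon: merge 3 vertices and 3 edges, delete both glued faces → V=30, E=73, F=45.
Check: V − E + F = 30 − 73 + 45 = 2.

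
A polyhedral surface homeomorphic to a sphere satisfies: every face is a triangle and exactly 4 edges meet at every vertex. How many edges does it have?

Each face has 3 edges and each edge borders two faces, so 2E = 3F.
Each vertex has degree 4, so 4V = 2E and hence V = 3F/4.
Euler: V − E + F = 2 ⇒ (3F/4) − (3F/2) + F = 2.
Multiply by 8: (6 − 12 + 8)F = 16, i.e. 2F = 16.
So F = 8, E = 3·8/2 = 12, V = 3·8/4 = 6.

12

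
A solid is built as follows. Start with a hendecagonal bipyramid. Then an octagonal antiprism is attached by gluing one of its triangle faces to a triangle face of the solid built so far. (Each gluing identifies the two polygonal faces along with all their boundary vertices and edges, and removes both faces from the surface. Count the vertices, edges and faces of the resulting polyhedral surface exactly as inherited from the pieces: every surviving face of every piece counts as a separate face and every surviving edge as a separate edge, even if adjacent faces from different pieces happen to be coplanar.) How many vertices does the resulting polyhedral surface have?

A hendecagonal bipyramid: V=13, E=33, F=22.
Attach an octagonal antiprism (V=16, E=32, F=18) along a 3-gon: merge 3 vertices and 3 edges, delete both glued faces → V=26, E=62, F=38.
Check: V − E + F = 26 − 62 + 38 = 2.

26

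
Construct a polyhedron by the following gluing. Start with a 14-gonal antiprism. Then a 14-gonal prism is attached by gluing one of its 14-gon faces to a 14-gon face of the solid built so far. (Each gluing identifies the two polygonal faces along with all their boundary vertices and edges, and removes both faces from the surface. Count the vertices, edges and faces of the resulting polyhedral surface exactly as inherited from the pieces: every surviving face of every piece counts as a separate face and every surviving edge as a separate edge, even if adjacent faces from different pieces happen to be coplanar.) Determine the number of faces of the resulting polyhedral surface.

A 14-gonal antiprism: V=28, E=56, F=30.
Attach a 14-gonal prism (V=28, E=42, F=16) along a 14-gon: merge 14 vertices and 14 edges, delete both glued faces → V=42, E=84, F=44.
Check: V − E + F = 42 − 84 + 44 = 2.

44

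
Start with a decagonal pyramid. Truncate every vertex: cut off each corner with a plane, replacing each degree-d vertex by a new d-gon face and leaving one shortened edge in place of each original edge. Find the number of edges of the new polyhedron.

60

The base solid has V = 11, E = 20, F = 11.
Truncation replaces each original edge-end by a new vertex, so V′ = 2E = 40.
Each original edge survives, and each old vertex of degree d contributes d new edges; summing degrees gives Σd = 2E, so E′ = E + 2E = 3E = 60.
Each original face survives and each original vertex becomes one new face: F′ = F + V = 22.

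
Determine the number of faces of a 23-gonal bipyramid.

46

A bipyramid over an n-gon has 2n triangular faces and n + 2 vertices: V = 23 + 2 = 25, E = 3·23 = 69, F = 2·23 = 46.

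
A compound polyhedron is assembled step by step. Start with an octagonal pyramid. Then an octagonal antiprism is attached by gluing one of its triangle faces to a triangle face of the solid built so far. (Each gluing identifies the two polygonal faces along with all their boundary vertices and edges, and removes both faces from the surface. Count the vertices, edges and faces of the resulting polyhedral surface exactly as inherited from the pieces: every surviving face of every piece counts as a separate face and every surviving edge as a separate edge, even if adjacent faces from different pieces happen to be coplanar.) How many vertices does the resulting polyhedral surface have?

22

An octagonal pyramid: V=9, E=16, F=9.
Attach an octagonal antiprism (V=16, E=32, F=18) along a 3-gon: merge 3 vertices and 3 edges, delete both glued faces → V=22, E=45, F=25.
Check: V − E + F = 22 − 45 + 25 = 2.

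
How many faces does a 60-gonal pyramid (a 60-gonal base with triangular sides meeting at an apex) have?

61

A pyramid on an n-gon base has one n-gon and n triangles: V = 60 + 1 = 61, E = 2·60 = 120, F = 60 + 1 = 61.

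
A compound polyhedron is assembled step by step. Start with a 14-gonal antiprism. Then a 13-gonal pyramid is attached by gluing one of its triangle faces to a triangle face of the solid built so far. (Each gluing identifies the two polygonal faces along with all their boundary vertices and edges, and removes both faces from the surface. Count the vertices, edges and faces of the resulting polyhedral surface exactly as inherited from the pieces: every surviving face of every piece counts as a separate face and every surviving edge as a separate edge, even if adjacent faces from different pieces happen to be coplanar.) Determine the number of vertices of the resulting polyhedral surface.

A 14-gonal antiprism: V=28, E=56, F=30.
Attach a 13-gonal pyramid (V=14, E=26, F=14) along a 3-gon: merge 3 vertices and 3 edges, delete both glued faces → V=39, E=79, F=42.
Check: V − E + F = 39 − 79 + 42 = 2.

39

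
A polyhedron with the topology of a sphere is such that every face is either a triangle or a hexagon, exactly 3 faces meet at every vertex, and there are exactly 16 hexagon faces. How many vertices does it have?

Let x be the number of triangles; then F = 16 + x.
Edge–face incidences: 2E = 6·16 + 3·x = 96 + 3x.
Every vertex has degree 3, so 3V = 2E.
Euler: V − E + F = 2 ⇒ (2E)/3 − E + (16 + x) = 2.
Multiply by 6: 2·(2E) − 3·(2E) + 6·(16 + x) = 12, i.e. 96 + 6x − (96 + 3x) = 12.
Collecting terms: 3x = 12, so x = 4.
Then 2E = 96 + 3·4 = 108, so E = 54, V = 2E/3 = 36, F = 16 + 4 = 20.

36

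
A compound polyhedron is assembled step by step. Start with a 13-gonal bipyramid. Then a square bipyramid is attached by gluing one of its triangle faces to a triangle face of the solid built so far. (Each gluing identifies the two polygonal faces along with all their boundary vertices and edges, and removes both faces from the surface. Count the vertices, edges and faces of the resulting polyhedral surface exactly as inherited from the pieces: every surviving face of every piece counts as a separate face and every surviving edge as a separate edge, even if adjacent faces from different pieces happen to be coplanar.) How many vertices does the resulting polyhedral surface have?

A 13-gonal bipyramid: V=15, E=39, F=26.
Attach a square bipyramid (V=6, E=12, F=8) along a 3-gon: merge 3 vertices and 3 edges, delete both glued faces → V=18, E=48, F=32.
Check: V − E + F = 18 − 48 + 32 = 2.

18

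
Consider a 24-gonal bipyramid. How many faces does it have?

48

A bipyramid over an n-gon has 2n triangular faces and n + 2 vertices: V = 24 + 2 = 26, E = 3·24 = 72, F = 2·24 = 48.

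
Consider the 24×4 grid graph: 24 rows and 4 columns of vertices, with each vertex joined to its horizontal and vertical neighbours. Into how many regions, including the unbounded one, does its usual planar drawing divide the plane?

The grid has V = 24·4 = 96 vertices and E = 24·3 + 4·23 = 164 edges.
F = 2 − V + E = 2 − 96 + 164 = 70.

70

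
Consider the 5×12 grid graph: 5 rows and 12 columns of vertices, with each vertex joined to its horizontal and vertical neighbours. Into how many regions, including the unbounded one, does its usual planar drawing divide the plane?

The grid has V = 5·12 = 60 vertices and E = 5·11 + 12·4 = 103 edges.
F = 2 − V + E = 2 − 60 + 103 = 45.

45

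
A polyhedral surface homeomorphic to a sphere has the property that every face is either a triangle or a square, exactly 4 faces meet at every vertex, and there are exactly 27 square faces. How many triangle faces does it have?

Let x be the number of triangles; then F = 27 + x.
Edge–face incidences: 2E = 4·27 + 3·x = 108 + 3x.
Every vertex has degree 4, so 4V = 2E.
Euler: V − E + F = 2 ⇒ (2E)/4 − E + (27 + x) = 2.
Multiply by 8: 2·(2E) − 4·(2E) + 8·(27 + x) = 16, i.e. 216 + 8x − 2·(108 + 3x) = 16.
Collecting terms: 2x = 16, so x = 8.
Then 2E = 108 + 3·8 = 132, so E = 66, V = 2E/4 = 33, F = 27 + 8 = 35.

8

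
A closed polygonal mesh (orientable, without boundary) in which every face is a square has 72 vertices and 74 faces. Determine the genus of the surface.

Every face is a square, so 2E = 4·74 = 296, giving E = 148.
χ = V − E + F = 72 − 148 + 74 = -2.
For a closed orientable surface χ = 2 − 2g, so g = (2 − (-2))/2 = 2.

2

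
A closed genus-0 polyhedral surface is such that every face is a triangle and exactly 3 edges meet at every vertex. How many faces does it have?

Each face has 3 edges and each edge borders two faces, so 2E = 3F.
Each vertex has degree 3, so 3V = 2E and hence V = 3F/3.
Euler: V − E + F = 2 ⇒ (3F/3) − (3F/2) + F = 2.
Multiply by 6: (6 − 9 + 6)F = 12, i.e. 3F = 12.
So F = 4, E = 3·4/2 = 6, V = 3·4/3 = 4.

4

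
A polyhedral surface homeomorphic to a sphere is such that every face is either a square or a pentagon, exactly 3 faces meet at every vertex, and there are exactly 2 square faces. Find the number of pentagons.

Let x be the number of pentagons; then F = 2 + x.
Edge–face incidences: 2E = 4·2 + 5·x = 8 + 5x.
Every vertex has degree 3, so 3V = 2E.
Euler: V − E + F = 2 ⇒ (2E)/3 − E + (2 + x) = 2.
Multiply by 6: 2·(2E) − 3·(2E) + 6·(2 + x) = 12, i.e. 12 + 6x − (8 + 5x) = 12.
Collecting terms: x + 4 = 12, so x = 8.
Then 2E = 8 + 5·8 = 48, so E = 24, V = 2E/3 = 16, F = 2 + 8 = 10.

8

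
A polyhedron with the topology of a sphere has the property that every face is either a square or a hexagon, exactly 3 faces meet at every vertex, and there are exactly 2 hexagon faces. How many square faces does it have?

6

Let x be the number of squares; then F = 2 + x.
Edge–face incidences: 2E = 6·2 + 4·x = 12 + 4x.
Every vertex has degree 3, so 3V = 2E.
Euler: V − E + F = 2 ⇒ (2E)/3 − E + (2 + x) = 2.
Multiply by 6: 2·(2E) − 3·(2E) + 6·(2 + x) = 12, i.e. 12 + 6x − (12 + 4x) = 12.
Collecting terms: 2x = 12, so x = 6.
Then 2E = 12 + 4·6 = 36, so E = 18, V = 2E/3 = 12, F = 2 + 6 = 8.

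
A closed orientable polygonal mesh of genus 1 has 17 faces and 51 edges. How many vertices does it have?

34

For a closed orientable surface of genus 1, χ = 2 − 2·1 = 0.
V = 0 + E − F = 0 + 51 − 17 = 34.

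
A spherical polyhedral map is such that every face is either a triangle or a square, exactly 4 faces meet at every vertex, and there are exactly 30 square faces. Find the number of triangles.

8

Let x be the number of triangles; then F = 30 + x.
Edge–face incidences: 2E = 4·30 + 3·x = 120 + 3x.
Every vertex has degree 4, so 4V = 2E.
Euler: V − E + F = 2 ⇒ (2E)/4 − E + (30 + x) = 2.
Multiply by 8: 2·(2E) − 4·(2E) + 8·(30 + x) = 16, i.e. 240 + 8x − 2·(120 + 3x) = 16.
Collecting terms: 2x = 16, so x = 8.
Then 2E = 120 + 3·8 = 144, so E = 72, V = 2E/4 = 36, F = 30 + 8 = 38.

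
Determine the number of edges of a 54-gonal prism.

A prism on an n-gon has two n-gon bases and n rectangular sides: V = 2·54 = 108, E = 3·54 = 162, F = 54 + 2 = 56.

162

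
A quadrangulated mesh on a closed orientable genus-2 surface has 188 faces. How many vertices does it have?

χ = 2 − 2·2 = -2, and every face is a square so 4F = 2E.
E = 4·188/2 = 376. Then V = -2 + E − F = -2 + 376 − 188 = 186.

186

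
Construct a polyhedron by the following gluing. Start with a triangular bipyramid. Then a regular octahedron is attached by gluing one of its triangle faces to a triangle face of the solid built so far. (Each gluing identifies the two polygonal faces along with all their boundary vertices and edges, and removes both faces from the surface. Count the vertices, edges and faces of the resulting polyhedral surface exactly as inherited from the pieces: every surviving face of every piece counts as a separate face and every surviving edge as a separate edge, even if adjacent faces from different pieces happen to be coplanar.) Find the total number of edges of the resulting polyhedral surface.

A triangular bipyramid: V=5, E=9, F=6.
Attach a regular octahedron (V=6, E=12, F=8) along a 3-gon: merge 3 vertices and 3 edges, delete both glued faces → V=8, E=18, F=12.
Check: V − E + F = 8 − 18 + 12 = 2.

18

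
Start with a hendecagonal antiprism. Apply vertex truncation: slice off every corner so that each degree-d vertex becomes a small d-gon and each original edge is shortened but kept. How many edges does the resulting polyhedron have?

The base solid has V = 22, E = 44, F = 24.
Truncation replaces each original edge-end by a new vertex, so V′ = 2E = 88.
Each original edge survives, and each old vertex of degree d contributes d new edges; summing degrees gives Σd = 2E, so E′ = E + 2E = 3E = 132.
Each original face survives and each original vertex becomes one new face: F′ = F + V = 46.

132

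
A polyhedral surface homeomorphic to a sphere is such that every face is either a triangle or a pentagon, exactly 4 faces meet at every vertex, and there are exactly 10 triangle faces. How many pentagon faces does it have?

2

Let x be the number of pentagons; then F = 10 + x.
Edge–face incidences: 2E = 3·10 + 5·x = 30 + 5x.
Every vertex has degree 4, so 4V = 2E.
Euler: V − E + F = 2 ⇒ (2E)/4 − E + (10 + x) = 2.
Multiply by 8: 2·(2E) − 4·(2E) + 8·(10 + x) = 16, i.e. 80 + 8x − 2·(30 + 5x) = 16.
Collecting terms: −2x + 20 = 16, so −2x = −4, so x = 2.
Then 2E = 30 + 5·2 = 40, so E = 20, V = 2E/4 = 10, F = 10 + 2 = 12.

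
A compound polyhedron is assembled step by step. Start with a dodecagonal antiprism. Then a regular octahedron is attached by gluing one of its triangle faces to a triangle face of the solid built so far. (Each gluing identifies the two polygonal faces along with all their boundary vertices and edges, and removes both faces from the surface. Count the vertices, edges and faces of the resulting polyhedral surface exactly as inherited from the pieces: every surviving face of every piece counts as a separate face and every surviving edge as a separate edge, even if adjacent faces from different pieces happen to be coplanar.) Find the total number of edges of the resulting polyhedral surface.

57

A dodecagonal antiprism: V=24, E=48, F=26.
Attach a regular octahedron (V=6, E=12, F=8) along a 3-gon: merge 3 vertices and 3 edges, delete both glued faces → V=27, E=57, F=32.
Check: V − E + F = 27 − 57 + 32 = 2.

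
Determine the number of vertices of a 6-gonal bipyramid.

A bipyramid over an n-gon has 2n triangular faces and n + 2 vertices: V = 6 + 2 = 8, E = 3·6 = 18, F = 2·6 = 12.

8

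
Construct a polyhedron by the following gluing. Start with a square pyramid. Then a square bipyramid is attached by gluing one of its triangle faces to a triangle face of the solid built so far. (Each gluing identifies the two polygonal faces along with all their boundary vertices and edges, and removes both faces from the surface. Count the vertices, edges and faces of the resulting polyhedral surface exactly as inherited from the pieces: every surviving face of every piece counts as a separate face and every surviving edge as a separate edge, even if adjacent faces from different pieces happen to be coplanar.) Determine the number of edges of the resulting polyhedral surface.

A square pyramid: V=5, E=8, F=5.
Attach a square bipyramid (V=6, E=12, F=8) along a 3-gon: merge 3 vertices and 3 edges, delete both glued faces → V=8, E=17, F=11.
Check: V − E + F = 8 − 17 + 11 = 2.

17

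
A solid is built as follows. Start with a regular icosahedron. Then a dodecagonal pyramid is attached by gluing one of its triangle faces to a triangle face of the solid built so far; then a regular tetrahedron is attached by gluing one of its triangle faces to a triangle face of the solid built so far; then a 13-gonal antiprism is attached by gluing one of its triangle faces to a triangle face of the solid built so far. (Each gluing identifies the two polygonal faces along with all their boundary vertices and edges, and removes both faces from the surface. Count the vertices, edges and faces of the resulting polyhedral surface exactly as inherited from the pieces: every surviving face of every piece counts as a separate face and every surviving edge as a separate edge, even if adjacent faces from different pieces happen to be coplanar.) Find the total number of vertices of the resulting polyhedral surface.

46

A regular icosahedron: V=12, E=30, F=20.
Attach a dodecagonal pyramid (V=13, E=24, F=13) along a 3-gon: merge 3 vertices and 3 edges, delete both glued faces → V=22, E=51, F=31.
Attach a regular tetrahedron (V=4, E=6, F=4) along a 3-gon: merge 3 vertices and 3 edges, delete both glued faces → V=23, E=54, F=33.
Attach a 13-gonal antiprism (V=26, E=52, F=28) along a 3-gon: merge 3 vertices and 3 edges, delete both glued faces → V=46, E=103, F=59.
Check: V − E + F = 46 − 103 + 59 = 2.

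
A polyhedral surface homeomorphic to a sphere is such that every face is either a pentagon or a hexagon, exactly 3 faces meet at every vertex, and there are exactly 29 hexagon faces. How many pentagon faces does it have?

Let x be the number of pentagons; then F = 29 + x.
Edge–face incidences: 2E = 6·29 + 5·x = 174 + 5x.
Every vertex has degree 3, so 3V = 2E.
Euler: V − E + F = 2 ⇒ (2E)/3 − E + (29 + x) = 2.
Multiply by 6: 2·(2E) − 3·(2E) + 6·(29 + x) = 12, i.e. 174 + 6x − (174 + 5x) = 12.
Collecting terms: x = 12.
Then 2E = 174 + 5·12 = 234, so E = 117, V = 2E/3 = 78, F = 29 + 12 = 41.

12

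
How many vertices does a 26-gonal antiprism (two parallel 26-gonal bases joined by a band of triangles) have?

52

An antiprism on an n-gon has two n-gon caps and 2n triangles: V = 2·26 = 52, E = 4·26 = 104, F = 2·26 + 2 = 54.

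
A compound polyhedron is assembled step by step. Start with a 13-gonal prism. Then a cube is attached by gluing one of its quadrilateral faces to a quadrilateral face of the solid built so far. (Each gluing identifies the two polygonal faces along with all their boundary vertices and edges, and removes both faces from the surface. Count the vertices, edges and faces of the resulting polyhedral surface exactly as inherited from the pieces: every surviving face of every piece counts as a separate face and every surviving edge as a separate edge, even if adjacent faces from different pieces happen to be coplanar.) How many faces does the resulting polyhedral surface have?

A 13-gonal prism: V=26, E=39, F=15.
Attach a cube (V=8, E=12, F=6) along a 4-gon: merge 4 vertices and 4 edges, delete both glued faces → V=30, E=47, F=19.
Check: V − E + F = 30 − 47 + 19 = 2.

19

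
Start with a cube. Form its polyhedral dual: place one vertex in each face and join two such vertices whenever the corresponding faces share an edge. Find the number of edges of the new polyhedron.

12

The base solid has V = 8, E = 12, F = 6.
The dual swaps V and F and preserves E: V′ = F = 6, E′ = E = 12, F′ = V = 8.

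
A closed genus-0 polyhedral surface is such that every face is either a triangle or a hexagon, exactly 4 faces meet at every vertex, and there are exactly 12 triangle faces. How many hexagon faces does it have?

Let x be the number of hexagons; then F = 12 + x.
Edge–face incidences: 2E = 3·12 + 6·x = 36 + 6x.
Every vertex has degree 4, so 4V = 2E.
Euler: V − E + F = 2 ⇒ (2E)/4 − E + (12 + x) = 2.
Multiply by 8: 2·(2E) − 4·(2E) + 8·(12 + x) = 16, i.e. 96 + 8x − 2·(36 + 6x) = 16.
Collecting terms: −4x + 24 = 16, so −4x = −8, so x = 2.
Then 2E = 36 + 6·2 = 48, so E = 24, V = 2E/4 = 12, F = 12 + 2 = 14.

2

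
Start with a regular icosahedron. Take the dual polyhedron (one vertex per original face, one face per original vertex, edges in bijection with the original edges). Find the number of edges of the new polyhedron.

30

The base solid has V = 12, E = 30, F = 20.
The dual swaps V and F and preserves E: V′ = F = 20, E′ = E = 30, F′ = V = 12.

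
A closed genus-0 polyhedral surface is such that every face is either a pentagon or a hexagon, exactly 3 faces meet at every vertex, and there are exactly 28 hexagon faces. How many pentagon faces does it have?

Let x be the number of pentagons; then F = 28 + x.
Edge–face incidences: 2E = 6·28 + 5·x = 168 + 5x.
Every vertex has degree 3, so 3V = 2E.
Euler: V − E + F = 2 ⇒ (2E)/3 − E + (28 + x) = 2.
Multiply by 6: 2·(2E) − 3·(2E) + 6·(28 + x) = 12, i.e. 168 + 6x − (168 + 5x) = 12.
Collecting terms: x = 12.
Then 2E = 168 + 5·12 = 228, so E = 114, V = 2E/3 = 76, F = 28 + 12 = 40.

12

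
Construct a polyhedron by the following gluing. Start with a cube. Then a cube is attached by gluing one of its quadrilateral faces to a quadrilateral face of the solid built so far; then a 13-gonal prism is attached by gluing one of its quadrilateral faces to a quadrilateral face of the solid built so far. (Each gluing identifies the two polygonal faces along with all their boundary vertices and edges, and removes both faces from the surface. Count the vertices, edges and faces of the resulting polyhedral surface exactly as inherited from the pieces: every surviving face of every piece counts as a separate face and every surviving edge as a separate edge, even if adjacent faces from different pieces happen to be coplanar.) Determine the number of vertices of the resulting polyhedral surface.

A cube: V=8, E=12, F=6.
Attach a cube (V=8, E=12, F=6) along a 4-gon: merge 4 vertices and 4 edges, delete both glued faces → V=12, E=20, F=10.
Attach a 13-gonal prism (V=26, E=39, F=15) along a 4-gon: merge 4 vertices and 4 edges, delete both glued faces → V=34, E=55, F=23.
Check: V − E + F = 34 − 55 + 23 = 2.

34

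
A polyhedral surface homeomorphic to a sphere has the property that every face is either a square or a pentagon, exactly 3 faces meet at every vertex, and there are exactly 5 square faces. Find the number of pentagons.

2

Let x be the number of pentagons; then F = 5 + x.
Edge–face incidences: 2E = 4·5 + 5·x = 20 + 5x.
Every vertex has degree 3, so 3V = 2E.
Euler: V − E + F = 2 ⇒ (2E)/3 − E + (5 + x) = 2.
Multiply by 6: 2·(2E) − 3·(2E) + 6·(5 + x) = 12, i.e. 30 + 6x − (20 + 5x) = 12.
Collecting terms: x + 10 = 12, so x = 2.
Then 2E = 20 + 5·2 = 30, so E = 15, V = 2E/3 = 10, F = 5 + 2 = 7.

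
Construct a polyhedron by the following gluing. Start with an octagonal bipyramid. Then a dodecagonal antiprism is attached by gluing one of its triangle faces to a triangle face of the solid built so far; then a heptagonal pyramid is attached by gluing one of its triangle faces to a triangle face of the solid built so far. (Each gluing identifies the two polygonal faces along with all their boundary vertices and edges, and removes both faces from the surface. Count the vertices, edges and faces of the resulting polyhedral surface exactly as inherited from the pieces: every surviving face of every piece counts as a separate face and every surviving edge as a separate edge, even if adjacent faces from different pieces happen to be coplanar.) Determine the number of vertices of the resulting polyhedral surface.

An octagonal bipyramid: V=10, E=24, F=16.
Attach a dodecagonal antiprism (V=24, E=48, F=26) along a 3-gon: merge 3 vertices and 3 edges, delete both glued faces → V=31, E=69, F=40.
Attach a heptagonal pyramid (V=8, E=14, F=8) along a 3-gon: merge 3 vertices and 3 edges, delete both glued faces → V=36, E=80, F=46.
Check: V − E + F = 36 − 80 + 46 = 2.

36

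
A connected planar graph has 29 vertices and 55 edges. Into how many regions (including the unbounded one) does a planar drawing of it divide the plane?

28

Euler's formula for a connected plane graph: V − E + F = 2, so F = 2 − 29 + 55 = 28.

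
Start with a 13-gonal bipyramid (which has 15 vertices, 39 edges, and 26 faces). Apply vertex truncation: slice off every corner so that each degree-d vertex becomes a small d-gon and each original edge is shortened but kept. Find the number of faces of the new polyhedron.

41

Truncation replaces each original edge-end by a new vertex, so V′ = 2E = 78.
Each original edge survives, and each old vertex of degree d contributes d new edges; summing degrees gives Σd = 2E, so E′ = E + 2E = 3E = 117.
Each original face survives and each original vertex becomes one new face: F′ = F + V = 41.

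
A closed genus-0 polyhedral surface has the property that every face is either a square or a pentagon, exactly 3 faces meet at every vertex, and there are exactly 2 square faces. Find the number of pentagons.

Let x be the number of pentagons; then F = 2 + x.
Edge–face incidences: 2E = 4·2 + 5·x = 8 + 5x.
Every vertex has degree 3, so 3V = 2E.
Euler: V − E + F = 2 ⇒ (2E)/3 − E + (2 + x) = 2.
Multiply by 6: 2·(2E) − 3·(2E) + 6·(2 + x) = 12, i.e. 12 + 6x − (8 + 5x) = 12.
Collecting terms: x + 4 = 12, so x = 8.
Then 2E = 8 + 5·8 = 48, so E = 24, V = 2E/3 = 16, F = 2 + 8 = 10.

8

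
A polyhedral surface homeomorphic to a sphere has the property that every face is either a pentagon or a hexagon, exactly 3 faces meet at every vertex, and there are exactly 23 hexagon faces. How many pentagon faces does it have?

12

Let x be the number of pentagons; then F = 23 + x.
Edge–face incidences: 2E = 6·23 + 5·x = 138 + 5x.
Every vertex has degree 3, so 3V = 2E.
Euler: V − E + F = 2 ⇒ (2E)/3 − E + (23 + x) = 2.
Multiply by 6: 2·(2E) − 3·(2E) + 6·(23 + x) = 12, i.e. 138 + 6x − (138 + 5x) = 12.
Collecting terms: x = 12.
Then 2E = 138 + 5·12 = 198, so E = 99, V = 2E/3 = 66, F = 23 + 12 = 35.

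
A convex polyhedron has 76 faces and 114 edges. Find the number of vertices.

Here V − E + F = 2.
V = 2 + E − F = 2 + 114 − 76 = 40.

40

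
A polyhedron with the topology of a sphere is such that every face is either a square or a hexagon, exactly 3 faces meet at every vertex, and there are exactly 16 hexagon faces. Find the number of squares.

6

Let x be the number of squares; then F = 16 + x.
Edge–face incidences: 2E = 6·16 + 4·x = 96 + 4x.
Every vertex has degree 3, so 3V = 2E.
Euler: V − E + F = 2 ⇒ (2E)/3 − E + (16 + x) = 2.
Multiply by 6: 2·(2E) − 3·(2E) + 6·(16 + x) = 12, i.e. 96 + 6x − (96 + 4x) = 12.
Collecting terms: 2x = 12, so x = 6.
Then 2E = 96 + 4·6 = 120, so E = 60, V = 2E/3 = 40, F = 16 + 6 = 22.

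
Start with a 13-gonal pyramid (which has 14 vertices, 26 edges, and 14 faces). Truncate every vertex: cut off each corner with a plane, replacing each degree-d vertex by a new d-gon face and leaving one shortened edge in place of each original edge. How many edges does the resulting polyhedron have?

78

Truncation replaces each original edge-end by a new vertex, so V′ = 2E = 52.
Each original edge survives, and each old vertex of degree d contributes d new edges; summing degrees gives Σd = 2E, so E′ = E + 2E = 3E = 78.
Each original face survives and each original vertex becomes one new face: F′ = F + V = 28.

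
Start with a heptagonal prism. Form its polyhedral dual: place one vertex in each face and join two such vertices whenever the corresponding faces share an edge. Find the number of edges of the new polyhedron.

The base solid has V = 14, E = 21, F = 9.
The dual swaps V and F and preserves E: V′ = F = 9, E′ = E = 21, F′ = V = 14.

21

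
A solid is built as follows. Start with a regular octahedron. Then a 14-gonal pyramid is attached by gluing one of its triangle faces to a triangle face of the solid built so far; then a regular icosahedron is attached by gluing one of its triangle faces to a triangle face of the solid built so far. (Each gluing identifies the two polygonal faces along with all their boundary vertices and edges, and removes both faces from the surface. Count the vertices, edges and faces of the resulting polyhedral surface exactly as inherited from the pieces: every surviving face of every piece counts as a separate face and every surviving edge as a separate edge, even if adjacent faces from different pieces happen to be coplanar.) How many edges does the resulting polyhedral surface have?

A regular octahedron: V=6, E=12, F=8.
Attach a 14-gonal pyramid (V=15, E=28, F=15) along a 3-gon: merge 3 vertices and 3 edges, delete both glued faces → V=18, E=37, F=21.
Attach a regular icosahedron (V=12, E=30, F=20) along a 3-gon: merge 3 vertices and 3 edges, delete both glued faces → V=27, E=64, F=39.
Check: V − E + F = 27 − 64 + 39 = 2.

64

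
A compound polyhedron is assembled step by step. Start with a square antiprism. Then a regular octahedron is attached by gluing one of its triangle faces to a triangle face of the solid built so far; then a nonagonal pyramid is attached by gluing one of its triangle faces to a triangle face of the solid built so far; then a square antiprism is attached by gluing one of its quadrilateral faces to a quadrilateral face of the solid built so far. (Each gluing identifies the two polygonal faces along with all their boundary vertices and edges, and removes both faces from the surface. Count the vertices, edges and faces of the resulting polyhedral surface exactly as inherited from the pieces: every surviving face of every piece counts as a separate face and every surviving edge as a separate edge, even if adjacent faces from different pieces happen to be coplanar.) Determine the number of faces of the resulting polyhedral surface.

32

A square antiprism: V=8, E=16, F=10.
Attach a regular octahedron (V=6, E=12, F=8) along a 3-gon: merge 3 vertices and 3 edges, delete both glued faces → V=11, E=25, F=16.
Attach a nonagonal pyramid (V=10, E=18, F=10) along a 3-gon: merge 3 vertices and 3 edges, delete both glued faces → V=18, E=40, F=24.
Attach a square antiprism (V=8, E=16, F=10) along a 4-gon: merge 4 vertices and 4 edges, delete both glued faces → V=22, E=52, F=32.
Check: V − E + F = 22 − 52 + 32 = 2.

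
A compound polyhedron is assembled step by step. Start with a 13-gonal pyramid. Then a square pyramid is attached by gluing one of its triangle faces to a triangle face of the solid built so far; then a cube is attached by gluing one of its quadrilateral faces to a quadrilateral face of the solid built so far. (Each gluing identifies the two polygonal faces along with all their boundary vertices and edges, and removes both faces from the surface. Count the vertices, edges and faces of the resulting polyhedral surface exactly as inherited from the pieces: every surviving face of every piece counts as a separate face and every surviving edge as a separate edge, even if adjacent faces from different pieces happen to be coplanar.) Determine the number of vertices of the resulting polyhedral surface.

A 13-gonal pyramid: V=14, E=26, F=14.
Attach a square pyramid (V=5, E=8, F=5) along a 3-gon: merge 3 vertices and 3 edges, delete both glued faces → V=16, E=31, F=17.
Attach a cube (V=8, E=12, F=6) along a 4-gon: merge 4 vertices and 4 edges, delete both glued faces → V=20, E=39, F=21.
Check: V − E + F = 20 − 39 + 21 = 2.

20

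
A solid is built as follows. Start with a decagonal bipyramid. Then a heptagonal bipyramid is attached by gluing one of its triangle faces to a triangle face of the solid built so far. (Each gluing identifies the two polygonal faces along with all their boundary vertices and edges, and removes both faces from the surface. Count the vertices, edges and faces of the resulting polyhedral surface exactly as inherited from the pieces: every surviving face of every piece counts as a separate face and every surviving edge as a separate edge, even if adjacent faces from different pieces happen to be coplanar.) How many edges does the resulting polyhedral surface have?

A decagonal bipyramid: V=12, E=30, F=20.
Attach a heptagonal bipyramid (V=9, E=21, F=14) along a 3-gon: merge 3 vertices and 3 edges, delete both glued faces → V=18, E=48, F=32.
Check: V − E + F = 18 − 48 + 32 = 2.

48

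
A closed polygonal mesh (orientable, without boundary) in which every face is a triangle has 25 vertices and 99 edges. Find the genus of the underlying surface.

5

Every face is a triangle and each edge borders two faces, so 3F = 2·99, giving F = 66.
χ = V − E + F = 25 − 99 + 66 = -8.
For a closed orientable surface χ = 2 − 2g, so g = (2 − (-8))/2 = 5.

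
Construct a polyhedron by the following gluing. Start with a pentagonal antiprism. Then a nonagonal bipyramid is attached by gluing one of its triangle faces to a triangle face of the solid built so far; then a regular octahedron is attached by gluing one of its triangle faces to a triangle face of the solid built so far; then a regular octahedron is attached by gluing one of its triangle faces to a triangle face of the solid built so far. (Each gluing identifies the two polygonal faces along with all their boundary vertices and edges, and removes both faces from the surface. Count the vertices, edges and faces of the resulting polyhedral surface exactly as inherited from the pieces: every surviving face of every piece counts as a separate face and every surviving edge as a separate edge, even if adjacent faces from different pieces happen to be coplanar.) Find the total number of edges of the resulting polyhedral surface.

62

A pentagonal antiprism: V=10, E=20, F=12.
Attach a nonagonal bipyramid (V=11, E=27, F=18) along a 3-gon: merge 3 vertices and 3 edges, delete both glued faces → V=18, E=44, F=28.
Attach a regular octahedron (V=6, E=12, F=8) along a 3-gon: merge 3 vertices and 3 edges, delete both glued faces → V=21, E=53, F=34.
Attach a regular octahedron (V=6, E=12, F=8) along a 3-gon: merge 3 vertices and 3 edges, delete both glued faces → V=24, E=62, F=40.
Check: V − E + F = 24 − 62 + 40 = 2.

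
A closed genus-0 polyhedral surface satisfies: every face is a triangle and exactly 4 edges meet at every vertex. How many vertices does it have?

6

Each face has 3 edges and each edge borders two faces, so 2E = 3F.
Each vertex has degree 4, so 4V = 2E and hence V = 3F/4.
Euler: V − E + F = 2 ⇒ (3F/4) − (3F/2) + F = 2.
Multiply by 8: (6 − 12 + 8)F = 16, i.e. 2F = 16.
So F = 8, E = 3·8/2 = 12, V = 3·8/4 = 6.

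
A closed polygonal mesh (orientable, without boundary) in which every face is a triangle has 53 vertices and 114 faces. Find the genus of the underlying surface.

Every face is a triangle, so 2E = 3·114 = 342, giving E = 171.
χ = V − E + F = 53 − 171 + 114 = -4.
For a closed orientable surface χ = 2 − 2g, so g = (2 − (-4))/2 = 3.

3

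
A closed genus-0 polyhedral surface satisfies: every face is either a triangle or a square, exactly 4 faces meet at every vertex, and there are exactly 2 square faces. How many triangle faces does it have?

Let x be the number of triangles; then F = 2 + x.
Edge–face incidences: 2E = 4·2 + 3·x = 8 + 3x.
Every vertex has degree 4, so 4V = 2E.
Euler: V − E + F = 2 ⇒ (2E)/4 − E + (2 + x) = 2.
Multiply by 8: 2·(2E) − 4·(2E) + 8·(2 + x) = 16, i.e. 16 + 8x − 2·(8 + 3x) = 16.
Collecting terms: 2x = 16, so x = 8.
Then 2E = 8 + 3·8 = 32, so E = 16, V = 2E/4 = 8, F = 2 + 8 = 10.

8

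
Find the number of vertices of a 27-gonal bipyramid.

A bipyramid over an n-gon has 2n triangular faces and n + 2 vertices: V = 27 + 2 = 29, E = 3·27 = 81, F = 2·27 = 54.

29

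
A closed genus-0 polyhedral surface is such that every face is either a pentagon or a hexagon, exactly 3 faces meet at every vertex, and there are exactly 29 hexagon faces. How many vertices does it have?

Let x be the number of pentagons; then F = 29 + x.
Edge–face incidences: 2E = 6·29 + 5·x = 174 + 5x.
Every vertex has degree 3, so 3V = 2E.
Euler: V − E + F = 2 ⇒ (2E)/3 − E + (29 + x) = 2.
Multiply by 6: 2·(2E) − 3·(2E) + 6·(29 + x) = 12, i.e. 174 + 6x − (174 + 5x) = 12.
Collecting terms: x = 12.
Then 2E = 174 + 5·12 = 234, so E = 117, V = 2E/3 = 78, F = 29 + 12 = 41.

78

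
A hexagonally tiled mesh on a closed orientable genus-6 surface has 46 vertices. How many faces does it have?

28

χ = 2 − 2·6 = -10, and every face is a hexagon so 6F = 2E.
V − E + F = -10 with E = 6F/2 gives 46 − (6/2 − 1)·F = -10, so F = 28 and E = 84.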